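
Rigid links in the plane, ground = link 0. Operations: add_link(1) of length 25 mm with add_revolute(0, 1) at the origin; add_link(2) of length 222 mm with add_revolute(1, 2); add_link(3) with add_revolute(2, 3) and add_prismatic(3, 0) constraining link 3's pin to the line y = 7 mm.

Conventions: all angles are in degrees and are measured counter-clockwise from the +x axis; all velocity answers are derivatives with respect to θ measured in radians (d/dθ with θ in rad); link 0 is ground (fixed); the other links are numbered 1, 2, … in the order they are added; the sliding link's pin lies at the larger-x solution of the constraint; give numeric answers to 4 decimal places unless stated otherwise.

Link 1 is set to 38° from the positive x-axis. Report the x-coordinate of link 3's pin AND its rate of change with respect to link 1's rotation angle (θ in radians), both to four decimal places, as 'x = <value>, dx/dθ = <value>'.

geometry: r = 25 mm, L = 222 mm, e = 7 mm
crank pin P = (r cos θ, r sin θ) = (19.700269, 15.391537)
h = r sin θ − e = 15.391537 − 7 = 8.391537
x = r cos θ + √(L² − h²) = 19.700269 + 221.841344 = 241.541613
dx/dθ = −r sin θ − h·r cos θ/√(L² − h²) (θ in radians; h = 8.391537) = -16.136734

x = 241.5416, dx/dθ = -16.1367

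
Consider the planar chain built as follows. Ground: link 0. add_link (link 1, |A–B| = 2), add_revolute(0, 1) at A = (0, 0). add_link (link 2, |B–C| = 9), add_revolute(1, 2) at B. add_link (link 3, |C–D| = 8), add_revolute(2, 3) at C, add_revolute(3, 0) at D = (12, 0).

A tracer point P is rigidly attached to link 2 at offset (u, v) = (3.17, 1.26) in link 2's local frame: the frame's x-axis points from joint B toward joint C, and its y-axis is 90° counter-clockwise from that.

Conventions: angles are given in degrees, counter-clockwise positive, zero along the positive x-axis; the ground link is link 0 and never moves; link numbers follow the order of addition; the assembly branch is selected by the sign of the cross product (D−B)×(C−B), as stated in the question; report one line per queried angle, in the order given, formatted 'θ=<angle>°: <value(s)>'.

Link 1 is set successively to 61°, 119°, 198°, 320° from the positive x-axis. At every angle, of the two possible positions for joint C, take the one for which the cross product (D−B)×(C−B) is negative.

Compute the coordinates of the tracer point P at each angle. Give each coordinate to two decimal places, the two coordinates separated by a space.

A=(0,0), D=(12.00,0)
θ=61°: B = A + 2.00·(cos61°, sin61°) = (0.9696, 1.7492)
θ=61°: |BD| = 11.1682
θ=61°: circle(B,9.00) ∩ circle(D,8.00): a=6.3452, h=6.3827
θ=61°:   candidates: C₊=(8.2362,7.0593) cross=71.283; C₋=(6.2368,-5.5485) cross=-71.283
θ=61°:   branch - wants cross < 0 → take C=(6.2368,-5.5485) (cross=-71.283)
θ=61°: ex = (C−B)/|BC| = (0.5852,-0.8109); ey = (0.8109,0.5852)
θ=61°: P = B + 3.17·ex + 1.26·ey = (3.8465,-0.0838)
θ=119°: B = A + 2.00·(cos119°, sin119°) = (-0.9696, 1.7492)
θ=119°: |BD| = 13.0870
θ=119°: circle(B,9.00) ∩ circle(D,8.00): a=7.1930, h=5.4093
θ=119°:   candidates: C₊=(6.8819,6.1486) cross=70.792; C₋=(5.4358,-4.5729) cross=-70.792
θ=119°:   branch - wants cross < 0 → take C=(5.4358,-4.5729) (cross=-70.792)
θ=119°: ex = (C−B)/|BC| = (0.7117,-0.7025); ey = (0.7025,0.7117)
θ=119°: P = B + 3.17·ex + 1.26·ey = (2.1716,0.4192)
θ=198°: B = A + 2.00·(cos198°, sin198°) = (-1.9021, -0.6180)
θ=198°: |BD| = 13.9158
θ=198°: circle(B,9.00) ∩ circle(D,8.00): a=7.5687, h=4.8697
θ=198°:   candidates: C₊=(5.4429,4.5830) cross=67.766; C₋=(5.8754,-5.1468) cross=-67.766
θ=198°:   branch - wants cross < 0 → take C=(5.8754,-5.1468) (cross=-67.766)
θ=198°: ex = (C−B)/|BC| = (0.8642,-0.5032); ey = (0.5032,0.8642)
θ=198°: P = B + 3.17·ex + 1.26·ey = (1.4713,-1.1243)
θ=320°: B = A + 2.00·(cos320°, sin320°) = (1.5321, -1.2856)
θ=320°: |BD| = 10.5466
θ=320°: circle(B,9.00) ∩ circle(D,8.00): a=6.0792, h=6.6365
θ=320°:   candidates: C₊=(6.7570,6.0425) cross=69.992; C₋=(8.3749,-7.1315) cross=-69.992
θ=320°:   branch - wants cross < 0 → take C=(8.3749,-7.1315) (cross=-69.992)
θ=320°: ex = (C−B)/|BC| = (0.7603,-0.6496); ey = (0.6496,0.7603)
θ=320°: P = B + 3.17·ex + 1.26·ey = (4.7607,-2.3867)

θ=61°: 3.85 -0.08
θ=119°: 2.17 0.42
θ=198°: 1.47 -1.12
θ=320°: 4.76 -2.39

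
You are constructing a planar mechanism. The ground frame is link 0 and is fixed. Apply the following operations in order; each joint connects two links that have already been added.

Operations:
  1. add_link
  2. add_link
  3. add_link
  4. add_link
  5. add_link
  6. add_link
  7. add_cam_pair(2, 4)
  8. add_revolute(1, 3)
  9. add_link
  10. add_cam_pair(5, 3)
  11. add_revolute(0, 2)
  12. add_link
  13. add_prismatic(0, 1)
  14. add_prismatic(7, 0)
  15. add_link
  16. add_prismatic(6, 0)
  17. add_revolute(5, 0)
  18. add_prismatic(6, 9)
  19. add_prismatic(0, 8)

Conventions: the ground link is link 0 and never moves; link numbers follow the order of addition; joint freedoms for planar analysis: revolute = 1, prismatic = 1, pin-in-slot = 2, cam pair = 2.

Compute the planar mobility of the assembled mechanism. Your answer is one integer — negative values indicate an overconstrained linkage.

L=1 J1=0 J2=0
add link → L=2 J1=0 J2=0
add link → L=3 J1=0 J2=0
add link → L=4 J1=0 J2=0
add link → L=5 J1=0 J2=0
add link → L=6 J1=0 J2=0
add link → L=7 J1=0 J2=0
C@2,4 dof=2 J2 → L=7 J1=0 J2=1
R@1,3 dof=1 J1 → L=7 J1=1 J2=1
add link → L=8 J1=1 J2=1
C@5,3 dof=2 J2 → L=8 J1=1 J2=2
R@0,2 dof=1 J1 → L=8 J1=2 J2=2
add link → L=9 J1=2 J2=2
P@0,1 dof=1 J1 → L=9 J1=3 J2=2
P@7,0 dof=1 J1 → L=9 J1=4 J2=2
add link → L=10 J1=4 J2=2
P@6,0 dof=1 J1 → L=10 J1=5 J2=2
R@5,0 dof=1 J1 → L=10 J1=6 J2=2
P@6,9 dof=1 J1 → L=10 J1=7 J2=2
P@0,8 dof=1 J1 → L=10 J1=8 J2=2
M=3(L−1)−2J1−J2=3·9−2·8−2=9

M = 9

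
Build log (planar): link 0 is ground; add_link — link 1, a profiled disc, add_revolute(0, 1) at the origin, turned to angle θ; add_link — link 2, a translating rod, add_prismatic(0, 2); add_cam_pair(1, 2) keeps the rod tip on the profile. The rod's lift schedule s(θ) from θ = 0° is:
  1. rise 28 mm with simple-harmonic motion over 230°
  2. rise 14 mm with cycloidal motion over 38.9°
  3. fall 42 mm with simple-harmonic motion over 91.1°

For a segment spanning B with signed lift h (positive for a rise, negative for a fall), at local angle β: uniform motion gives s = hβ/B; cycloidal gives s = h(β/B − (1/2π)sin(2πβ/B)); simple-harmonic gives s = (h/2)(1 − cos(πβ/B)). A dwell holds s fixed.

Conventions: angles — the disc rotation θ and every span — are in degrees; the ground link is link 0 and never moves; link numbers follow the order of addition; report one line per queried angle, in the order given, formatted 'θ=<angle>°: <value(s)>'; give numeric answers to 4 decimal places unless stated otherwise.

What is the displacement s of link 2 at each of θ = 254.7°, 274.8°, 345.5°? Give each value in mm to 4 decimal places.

seg 1 [0°–230°] simple-harmonic, h=28: full span → s += 28 → s = 28.0000
seg 2 [230°–268.9°] cycloidal, h=14: θ=254.7° here. β=24.7, B=38.9. 14·(0.6350 − sin(2π·0.6350)/(2π)) = 10.5605 → s = 38.5605
seg 2 [230°–268.9°] cycloidal, h=14: full span → s += 14 → s = 42.0000
seg 3 [268.9°–360°] simple-harmonic, h=-42: θ=274.8° here. β=5.9, B=91.1. -42/2·(1 − cos(π·0.0648)) = -0.4332 → s = 41.5668
seg 3 [268.9°–360°] simple-harmonic, h=-42: θ=345.5° here. β=76.6, B=91.1. -42/2·(1 − cos(π·0.8408)) = -39.4289 → s = 2.5711

θ=254.7°: 38.5605
θ=274.8°: 41.5668
θ=345.5°: 2.5711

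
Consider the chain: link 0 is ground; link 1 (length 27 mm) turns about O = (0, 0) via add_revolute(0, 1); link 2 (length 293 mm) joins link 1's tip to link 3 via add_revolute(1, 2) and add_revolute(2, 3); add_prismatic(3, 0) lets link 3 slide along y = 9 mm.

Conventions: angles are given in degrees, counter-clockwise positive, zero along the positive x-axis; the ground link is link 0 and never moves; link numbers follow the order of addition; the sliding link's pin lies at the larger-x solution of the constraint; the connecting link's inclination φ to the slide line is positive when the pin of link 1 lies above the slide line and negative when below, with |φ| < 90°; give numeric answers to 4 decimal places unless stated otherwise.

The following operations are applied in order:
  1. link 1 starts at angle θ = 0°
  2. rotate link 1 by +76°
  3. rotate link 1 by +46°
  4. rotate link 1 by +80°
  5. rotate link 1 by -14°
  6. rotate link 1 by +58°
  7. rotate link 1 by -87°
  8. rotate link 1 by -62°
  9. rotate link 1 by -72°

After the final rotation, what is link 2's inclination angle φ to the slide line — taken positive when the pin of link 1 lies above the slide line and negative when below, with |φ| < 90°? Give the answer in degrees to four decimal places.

geometry: r = 27 mm, L = 293 mm, e = 9 mm; θ starts at 0°
rotate link 1 by +76°: θ ← 0° +76° = 76°
rotate link 1 by +46°: θ ← 76° +46° = 122°
rotate link 1 by +80°: θ ← 122° +80° = 202°
rotate link 1 by -14°: θ ← 202° -14° = 188°
rotate link 1 by +58°: θ ← 188° +58° = 246°
rotate link 1 by -87°: θ ← 246° -87° = 159°
rotate link 1 by -62°: θ ← 159° -62° = 97°
rotate link 1 by -72°: θ ← 97° -72° = 25°
h = r sin θ − e = 11.410693 − 9 = 2.410693
sin φ = h / L = 2.410693 / 293 = 0.00822762
φ = arcsin(0.00822762) = 0.471413°

0.4714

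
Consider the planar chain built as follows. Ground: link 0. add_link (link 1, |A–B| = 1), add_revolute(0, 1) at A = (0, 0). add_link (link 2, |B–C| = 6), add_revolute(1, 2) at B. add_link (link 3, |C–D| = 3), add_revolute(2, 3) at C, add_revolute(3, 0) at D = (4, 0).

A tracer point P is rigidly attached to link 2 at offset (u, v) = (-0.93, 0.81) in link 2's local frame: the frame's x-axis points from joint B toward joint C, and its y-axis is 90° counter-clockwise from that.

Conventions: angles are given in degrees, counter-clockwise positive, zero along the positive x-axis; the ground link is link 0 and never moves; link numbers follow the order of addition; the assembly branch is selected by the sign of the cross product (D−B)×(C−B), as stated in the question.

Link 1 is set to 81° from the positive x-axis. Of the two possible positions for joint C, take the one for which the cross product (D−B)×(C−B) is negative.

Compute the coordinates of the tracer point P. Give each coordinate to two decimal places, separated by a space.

A=(0,0), D=(4.00,0)
B = A + 1.00·(cos81°, sin81°) = (0.1564, 0.9877)
|BD| = 3.9684
circle(B,6.00) ∩ circle(D,3.00): a=5.3861, h=2.6439
  candidates: C₊=(6.0310,2.2079) cross=10.492; C₋=(4.7150,-2.9136) cross=-10.492
  branch - wants cross < 0 → take C=(4.7150,-2.9136) (cross=-10.492)
ex = (C−B)/|BC| = (0.7598,-0.6502); ey = (0.6502,0.7598)
P = B + -0.93·ex + 0.81·ey = (-0.0235,2.2078)

-0.02 2.21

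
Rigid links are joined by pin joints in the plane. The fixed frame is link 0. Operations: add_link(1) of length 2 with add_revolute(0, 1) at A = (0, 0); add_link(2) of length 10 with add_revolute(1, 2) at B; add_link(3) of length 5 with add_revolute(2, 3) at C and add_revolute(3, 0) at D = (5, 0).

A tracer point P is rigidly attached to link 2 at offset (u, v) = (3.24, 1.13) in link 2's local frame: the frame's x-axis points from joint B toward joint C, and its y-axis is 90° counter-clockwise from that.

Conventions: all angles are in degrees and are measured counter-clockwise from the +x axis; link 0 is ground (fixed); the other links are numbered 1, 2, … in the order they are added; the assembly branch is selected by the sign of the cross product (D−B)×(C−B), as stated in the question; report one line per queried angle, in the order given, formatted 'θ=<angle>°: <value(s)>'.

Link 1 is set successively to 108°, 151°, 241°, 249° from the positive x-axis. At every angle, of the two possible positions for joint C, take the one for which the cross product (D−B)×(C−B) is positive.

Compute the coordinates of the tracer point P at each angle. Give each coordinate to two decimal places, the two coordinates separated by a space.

A=(0,0), D=(5.00,0)
θ=108°: B = A + 2.00·(cos108°, sin108°) = (-0.6180, 1.9021)
θ=108°: |BD| = 5.9313
θ=108°: circle(B,10.00) ∩ circle(D,5.00): a=9.2880, h=3.7057
θ=108°:   candidates: C₊=(9.3678,2.4335) cross=21.980; C₋=(6.9911,-4.5865) cross=-21.980
θ=108°:   branch + wants cross > 0 → take C=(9.3678,2.4335) (cross=21.980)
θ=108°: ex = (C−B)/|BC| = (0.9986,0.0531); ey = (-0.0531,0.9986)
θ=108°: P = B + 3.24·ex + 1.13·ey = (2.5573,3.2027)
θ=151°: B = A + 2.00·(cos151°, sin151°) = (-1.7492, 0.9696)
θ=151°: |BD| = 6.8185
θ=151°: circle(B,10.00) ∩ circle(D,5.00): a=8.9090, h=4.5420
θ=151°:   candidates: C₊=(7.7151,4.1986) cross=30.970; C₋=(6.4233,-4.7931) cross=-30.970
θ=151°:   branch + wants cross > 0 → take C=(7.7151,4.1986) (cross=30.970)
θ=151°: ex = (C−B)/|BC| = (0.9464,0.3229); ey = (-0.3229,0.9464)
θ=151°: P = B + 3.24·ex + 1.13·ey = (0.9523,3.0853)
θ=241°: B = A + 2.00·(cos241°, sin241°) = (-0.9696, -1.7492)
θ=241°: |BD| = 6.2206
θ=241°: circle(B,10.00) ∩ circle(D,5.00): a=9.1386, h=4.0602
θ=241°:   candidates: C₊=(6.6585,4.7169) cross=25.257; C₋=(8.9420,-3.0758) cross=-25.257
θ=241°:   branch + wants cross > 0 → take C=(6.6585,4.7169) (cross=25.257)
θ=241°: ex = (C−B)/|BC| = (0.7628,0.6466); ey = (-0.6466,0.7628)
θ=241°: P = B + 3.24·ex + 1.13·ey = (0.7712,1.2078)
θ=249°: B = A + 2.00·(cos249°, sin249°) = (-0.7167, -1.8672)
θ=249°: |BD| = 6.0139
θ=249°: circle(B,10.00) ∩ circle(D,5.00): a=9.2425, h=3.8179
θ=249°:   candidates: C₊=(6.8837,4.6316) cross=22.961; C₋=(9.2544,-2.6269) cross=-22.961
θ=249°:   branch + wants cross > 0 → take C=(6.8837,4.6316) (cross=22.961)
θ=249°: ex = (C−B)/|BC| = (0.7600,0.6499); ey = (-0.6499,0.7600)
θ=249°: P = B + 3.24·ex + 1.13·ey = (1.0114,1.0973)

θ=108°: 2.56 3.20
θ=151°: 0.95 3.09
θ=241°: 0.77 1.21
θ=249°: 1.01 1.10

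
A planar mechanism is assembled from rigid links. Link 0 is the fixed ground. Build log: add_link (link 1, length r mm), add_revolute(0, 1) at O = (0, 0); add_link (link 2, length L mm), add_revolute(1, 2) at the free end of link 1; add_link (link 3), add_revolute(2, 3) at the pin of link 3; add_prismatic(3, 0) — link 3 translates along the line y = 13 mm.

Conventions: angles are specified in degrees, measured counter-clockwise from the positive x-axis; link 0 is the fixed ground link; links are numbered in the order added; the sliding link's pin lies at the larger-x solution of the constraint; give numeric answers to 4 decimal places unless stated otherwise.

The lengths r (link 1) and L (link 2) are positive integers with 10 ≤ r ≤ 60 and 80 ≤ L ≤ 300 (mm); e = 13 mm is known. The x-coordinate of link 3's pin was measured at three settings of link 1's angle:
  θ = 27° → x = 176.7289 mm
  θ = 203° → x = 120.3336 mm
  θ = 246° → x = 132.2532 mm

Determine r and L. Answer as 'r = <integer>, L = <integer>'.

constraint per measurement: (x − r cos θ)² + (r sin θ − e)² = L²
subtracting the θ₁ and θ₂ equations cancels the r² and L² terms:
r = (x₁² − x₂²) / (2[(x₁cos θ₁ + e sin θ₁) − (x₂cos θ₂ + e sin θ₂)]) = 30.0000 → r = 30
L² = (x₁ − r cos θ₁)² + (r sin θ₁ − e)² = 22499.9953 → L = 150.0000 → L = 150
check at θ₃=246°: x = 132.2532 (printed 132.2532) ✓

r = 30, L = 150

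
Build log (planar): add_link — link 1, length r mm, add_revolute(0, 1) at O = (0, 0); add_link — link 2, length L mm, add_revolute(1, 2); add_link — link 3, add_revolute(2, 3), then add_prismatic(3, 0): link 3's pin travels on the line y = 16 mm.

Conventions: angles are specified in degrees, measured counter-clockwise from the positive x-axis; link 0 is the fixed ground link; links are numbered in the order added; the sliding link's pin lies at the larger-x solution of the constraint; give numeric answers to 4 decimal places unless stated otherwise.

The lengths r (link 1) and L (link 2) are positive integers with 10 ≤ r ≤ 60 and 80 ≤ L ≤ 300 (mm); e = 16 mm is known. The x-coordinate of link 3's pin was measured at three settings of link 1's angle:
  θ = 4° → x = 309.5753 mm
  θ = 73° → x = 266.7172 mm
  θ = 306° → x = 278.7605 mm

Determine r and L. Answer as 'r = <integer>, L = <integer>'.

constraint per measurement: (x − r cos θ)² + (r sin θ − e)² = L²
subtracting the θ₁ and θ₂ equations cancels the r² and L² terms:
r = (x₁² − x₂²) / (2[(x₁cos θ₁ + e sin θ₁) − (x₂cos θ₂ + e sin θ₂)]) = 57.0001 → r = 57
L² = (x₁ − r cos θ₁)² + (r sin θ₁ − e)² = 64009.0149 → L = 253.0000 → L = 253
check at θ₃=306°: x = 278.7605 (printed 278.7605) ✓

r = 57, L = 253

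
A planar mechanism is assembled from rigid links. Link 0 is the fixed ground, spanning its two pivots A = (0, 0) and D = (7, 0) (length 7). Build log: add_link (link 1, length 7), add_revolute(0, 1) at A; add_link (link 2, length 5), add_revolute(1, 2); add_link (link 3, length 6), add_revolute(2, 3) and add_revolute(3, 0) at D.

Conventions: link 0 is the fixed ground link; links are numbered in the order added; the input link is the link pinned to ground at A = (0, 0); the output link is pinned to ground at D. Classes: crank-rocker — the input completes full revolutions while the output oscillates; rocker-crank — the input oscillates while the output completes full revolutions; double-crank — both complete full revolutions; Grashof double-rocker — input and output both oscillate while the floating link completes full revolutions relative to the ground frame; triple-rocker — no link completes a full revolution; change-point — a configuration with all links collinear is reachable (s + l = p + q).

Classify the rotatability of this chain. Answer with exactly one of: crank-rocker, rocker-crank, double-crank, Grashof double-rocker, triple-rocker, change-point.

lengths: ground=7, input=7, coupler=5, output=6
sorted: s=5 (shortest), l=7 (longest), p+q=13
s + l = 12 vs p + q = 13
s + l < p + q (Grashof) with shortest = coupler link → Grashof double-rocker

Grashof double-rocker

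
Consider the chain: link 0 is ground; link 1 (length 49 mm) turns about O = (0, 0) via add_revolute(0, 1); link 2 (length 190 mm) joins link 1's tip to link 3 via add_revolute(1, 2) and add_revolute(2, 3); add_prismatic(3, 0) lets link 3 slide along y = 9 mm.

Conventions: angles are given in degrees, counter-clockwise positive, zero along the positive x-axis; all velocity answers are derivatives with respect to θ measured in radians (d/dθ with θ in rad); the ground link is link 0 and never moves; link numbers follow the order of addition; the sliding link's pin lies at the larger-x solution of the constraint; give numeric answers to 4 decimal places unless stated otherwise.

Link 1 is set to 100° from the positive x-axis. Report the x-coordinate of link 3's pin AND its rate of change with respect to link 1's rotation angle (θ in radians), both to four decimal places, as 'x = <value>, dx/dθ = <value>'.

geometry: r = 49 mm, L = 190 mm, e = 9 mm
crank pin P = (r cos θ, r sin θ) = (-8.508761, 48.255580)
h = r sin θ − e = 48.255580 − 9 = 39.255580
x = r cos θ + √(L² − h²) = -8.508761 + 185.900510 = 177.391749
dx/dθ = −r sin θ − h·r cos θ/√(L² − h²) (θ in radians; h = 39.255580) = -46.458832

x = 177.3917, dx/dθ = -46.4588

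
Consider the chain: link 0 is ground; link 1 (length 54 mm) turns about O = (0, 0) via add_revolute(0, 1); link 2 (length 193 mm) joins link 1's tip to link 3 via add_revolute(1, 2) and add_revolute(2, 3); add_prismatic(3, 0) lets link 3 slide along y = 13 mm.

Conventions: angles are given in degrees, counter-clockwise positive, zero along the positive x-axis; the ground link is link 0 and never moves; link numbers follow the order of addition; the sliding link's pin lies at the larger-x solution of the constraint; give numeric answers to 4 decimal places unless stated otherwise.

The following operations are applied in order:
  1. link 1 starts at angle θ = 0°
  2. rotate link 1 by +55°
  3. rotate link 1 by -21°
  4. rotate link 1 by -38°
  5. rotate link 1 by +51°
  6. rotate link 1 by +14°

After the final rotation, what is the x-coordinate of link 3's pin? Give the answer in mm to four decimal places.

geometry: r = 54 mm, L = 193 mm, e = 13 mm; θ starts at 0°
rotate link 1 by +55°: θ ← 0° +55° = 55°
rotate link 1 by -21°: θ ← 55° -21° = 34°
rotate link 1 by -38°: θ ← 34° -38° = -4°
rotate link 1 by +51°: θ ← -4° +51° = 47°
rotate link 1 by +14°: θ ← 47° +14° = 61°
crank pin P = (r cos θ, r sin θ) = (26.179719, 47.229464)
h = r sin θ − e = 47.229464 − 13 = 34.229464
x = r cos θ + √(L² − h²) = 26.179719 + 189.940369 = 216.120089

216.1201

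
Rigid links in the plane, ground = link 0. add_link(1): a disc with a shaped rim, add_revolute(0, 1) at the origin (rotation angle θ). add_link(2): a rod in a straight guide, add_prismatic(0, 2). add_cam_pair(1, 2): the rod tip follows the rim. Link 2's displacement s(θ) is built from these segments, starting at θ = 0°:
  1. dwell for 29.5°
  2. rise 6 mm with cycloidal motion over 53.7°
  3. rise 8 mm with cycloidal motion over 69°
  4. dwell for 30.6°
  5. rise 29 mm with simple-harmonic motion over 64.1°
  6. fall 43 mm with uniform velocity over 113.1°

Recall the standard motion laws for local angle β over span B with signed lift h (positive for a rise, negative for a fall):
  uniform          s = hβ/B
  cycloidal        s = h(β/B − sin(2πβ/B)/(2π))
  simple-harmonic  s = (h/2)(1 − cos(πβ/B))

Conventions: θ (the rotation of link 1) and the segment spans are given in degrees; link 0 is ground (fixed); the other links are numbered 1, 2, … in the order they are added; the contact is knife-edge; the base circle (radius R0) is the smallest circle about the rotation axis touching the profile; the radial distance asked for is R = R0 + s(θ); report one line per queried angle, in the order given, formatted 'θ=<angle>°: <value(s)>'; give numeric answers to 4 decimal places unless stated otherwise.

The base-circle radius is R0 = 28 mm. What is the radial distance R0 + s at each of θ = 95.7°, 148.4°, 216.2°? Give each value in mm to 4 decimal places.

segment 1 (0° to 29.5°, dwell): s unchanged at 0.0000
segment 2 (29.5° to 83.2°, cycloidal, h = 6) is passed completely: s = 0.0000 + (6) = 6.0000
θ = 95.7° falls in segment 3 (83.2° to 152.2°, cycloidal, h = 8): β = 95.7 − 83.2 = 12.5°, B = 69°; Δs = 8·(0.1812 − sin(2π·0.1812)/(2π)) = 0.2933; s = 6.0000 + 0.2933 = 6.2933
θ = 148.4° falls in segment 3 (83.2° to 152.2°, cycloidal, h = 8): β = 148.4 − 83.2 = 65.2°, B = 69°; Δs = 8·(0.9449 − sin(2π·0.9449)/(2π)) = 7.9913; s = 6.0000 + 7.9913 = 13.9913
segment 3 (83.2° to 152.2°, cycloidal, h = 8) is passed completely: s = 6.0000 + (8) = 14.0000
segment 4 (152.2° to 182.8°, dwell): s unchanged at 14.0000
θ = 216.2° falls in segment 5 (182.8° to 246.9°, simple-harmonic, h = 29): β = 216.2 − 182.8 = 33.4°, B = 64.1°; Δs = 29/2·(1 − cos(π·0.5211)) = 15.4587; s = 14.0000 + 15.4587 = 29.4587
θ=95.7°: R = R0 + s = 28 + 6.2933 = 34.2933
θ=148.4°: R = R0 + s = 28 + 13.9913 = 41.9913
θ=216.2°: R = R0 + s = 28 + 29.4587 = 57.4587

θ=95.7°: 34.2933
θ=148.4°: 41.9913
θ=216.2°: 57.4587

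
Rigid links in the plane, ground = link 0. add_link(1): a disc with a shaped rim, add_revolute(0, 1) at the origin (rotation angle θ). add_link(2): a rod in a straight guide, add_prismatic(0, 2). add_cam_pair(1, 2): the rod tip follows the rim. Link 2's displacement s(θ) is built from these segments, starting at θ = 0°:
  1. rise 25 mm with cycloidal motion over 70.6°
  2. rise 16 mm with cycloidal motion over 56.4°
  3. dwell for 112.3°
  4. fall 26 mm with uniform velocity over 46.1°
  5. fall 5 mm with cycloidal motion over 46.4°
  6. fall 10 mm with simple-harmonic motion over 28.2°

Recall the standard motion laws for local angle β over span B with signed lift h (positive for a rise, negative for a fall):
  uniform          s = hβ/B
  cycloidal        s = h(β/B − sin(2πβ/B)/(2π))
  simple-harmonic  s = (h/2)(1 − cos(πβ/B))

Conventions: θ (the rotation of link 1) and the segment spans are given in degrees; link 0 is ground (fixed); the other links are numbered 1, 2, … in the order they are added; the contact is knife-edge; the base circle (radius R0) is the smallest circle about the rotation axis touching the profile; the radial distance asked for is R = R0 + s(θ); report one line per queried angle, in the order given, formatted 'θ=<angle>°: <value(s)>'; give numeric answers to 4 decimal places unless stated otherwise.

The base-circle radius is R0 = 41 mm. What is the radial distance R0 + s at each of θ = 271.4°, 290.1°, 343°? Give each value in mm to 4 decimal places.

segment 1 (0° to 70.6°, cycloidal, h = 25) is passed completely: s = 0.0000 + (25) = 25.0000
segment 2 (70.6° to 127°, cycloidal, h = 16) is passed completely: s = 25.0000 + (16) = 41.0000
segment 3 (127° to 239.3°, dwell): s unchanged at 41.0000
θ = 271.4° falls in segment 4 (239.3° to 285.4°, uniform, h = -26): β = 271.4 − 239.3 = 32.1°, B = 46.1°; Δs = -26·32.1/46.1 = -18.1041; s = 41.0000 − 18.1041 = 22.8959
segment 4 (239.3° to 285.4°, uniform, h = -26) is passed completely: s = 41.0000 + (-26) = 15.0000
θ = 290.1° falls in segment 5 (285.4° to 331.8°, cycloidal, h = -5): β = 290.1 − 285.4 = 4.7°, B = 46.4°; Δs = -5·(0.1013 − sin(2π·0.1013)/(2π)) = -0.0335; s = 15.0000 − 0.0335 = 14.9665
segment 5 (285.4° to 331.8°, cycloidal, h = -5) is passed completely: s = 15.0000 + (-5) = 10.0000
θ = 343° falls in segment 6 (331.8° to 360°, simple-harmonic, h = -10): β = 343 − 331.8 = 11.2°, B = 28.2°; Δs = -10/2·(1 − cos(π·0.3972)) = -3.4126; s = 10.0000 − 3.4126 = 6.5874
θ=271.4°: R = R0 + s = 41 + 22.8959 = 63.8959
θ=290.1°: R = R0 + s = 41 + 14.9665 = 55.9665
θ=343°: R = R0 + s = 41 + 6.5874 = 47.5874

θ=271.4°: 63.8959
θ=290.1°: 55.9665
θ=343°: 47.5874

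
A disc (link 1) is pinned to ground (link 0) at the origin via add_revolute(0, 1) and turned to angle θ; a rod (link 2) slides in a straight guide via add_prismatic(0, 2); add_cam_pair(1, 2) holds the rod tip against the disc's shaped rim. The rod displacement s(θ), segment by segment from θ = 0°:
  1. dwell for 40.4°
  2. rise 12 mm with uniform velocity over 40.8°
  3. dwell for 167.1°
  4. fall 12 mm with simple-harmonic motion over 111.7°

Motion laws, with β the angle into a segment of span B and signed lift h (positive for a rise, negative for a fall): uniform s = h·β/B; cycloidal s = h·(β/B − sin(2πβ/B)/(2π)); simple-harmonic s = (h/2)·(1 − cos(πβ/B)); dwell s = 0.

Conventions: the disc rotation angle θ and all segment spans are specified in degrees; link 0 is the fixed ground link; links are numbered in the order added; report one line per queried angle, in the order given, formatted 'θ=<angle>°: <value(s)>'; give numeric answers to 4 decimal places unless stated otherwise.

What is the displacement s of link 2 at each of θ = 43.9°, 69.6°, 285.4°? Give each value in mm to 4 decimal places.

segment 1 (0° to 40.4°, dwell): s unchanged at 0.0000
θ = 43.9° falls in segment 2 (40.4° to 81.2°, uniform, h = 12): β = 43.9 − 40.4 = 3.5°, B = 40.8°; Δs = 12·3.5/40.8 = 1.0294; s = 0.0000 + 1.0294 = 1.0294
θ = 69.6° falls in segment 2 (40.4° to 81.2°, uniform, h = 12): β = 69.6 − 40.4 = 29.2°, B = 40.8°; Δs = 12·29.2/40.8 = 8.5882; s = 0.0000 + 8.5882 = 8.5882
segment 2 (40.4° to 81.2°, uniform, h = 12) is passed completely: s = 0.0000 + (12) = 12.0000
segment 3 (81.2° to 248.3°, dwell): s unchanged at 12.0000
θ = 285.4° falls in segment 4 (248.3° to 360°, simple-harmonic, h = -12): β = 285.4 − 248.3 = 37.1°, B = 111.7°; Δs = -12/2·(1 − cos(π·0.3321)) = -2.9805; s = 12.0000 − 2.9805 = 9.0195

θ=43.9°: 1.0294
θ=69.6°: 8.5882
θ=285.4°: 9.0195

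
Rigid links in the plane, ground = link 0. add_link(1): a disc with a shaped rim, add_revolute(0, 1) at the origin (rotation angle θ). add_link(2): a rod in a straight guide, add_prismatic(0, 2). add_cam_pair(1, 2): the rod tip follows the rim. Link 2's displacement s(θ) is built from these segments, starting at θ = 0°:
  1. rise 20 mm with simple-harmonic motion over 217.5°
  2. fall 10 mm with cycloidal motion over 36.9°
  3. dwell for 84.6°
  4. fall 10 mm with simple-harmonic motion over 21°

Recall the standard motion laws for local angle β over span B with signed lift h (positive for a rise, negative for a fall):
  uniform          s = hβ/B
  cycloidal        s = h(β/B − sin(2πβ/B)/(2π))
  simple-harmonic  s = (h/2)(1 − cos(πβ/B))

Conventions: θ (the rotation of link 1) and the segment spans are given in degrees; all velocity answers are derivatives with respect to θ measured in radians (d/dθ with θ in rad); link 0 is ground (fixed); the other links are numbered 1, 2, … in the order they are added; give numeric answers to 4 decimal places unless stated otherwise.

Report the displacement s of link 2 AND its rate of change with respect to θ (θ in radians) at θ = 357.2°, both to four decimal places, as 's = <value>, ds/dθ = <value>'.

segment 1 (0° to 217.5°, simple-harmonic, h = 20) is passed completely: s = 0.0000 + (20) = 20.0000
segment 2 (217.5° to 254.4°, cycloidal, h = -10) is passed completely: s = 20.0000 + (-10) = 10.0000
segment 3 (254.4° to 339°, dwell): s unchanged at 10.0000
θ = 357.2° falls in segment 4 (339° to 360°, simple-harmonic, h = -10): β = 357.2 − 339 = 18.2°, B = 21°; Δs = -10/2·(1 − cos(π·0.8667)) = -9.5677; s = 10.0000 − 9.5677 = 0.4323
velocity in seg [339°–360°] (simple-harmonic), θ in radians: β = 18.2° = 0.3176 rad, B = 21° = 0.3665 rad; ds/dθ = (πh/(2B)) sin(πβ/B) = (π·(-10)/(2·0.3665)) sin(π·0.8667) = -17.431570 mm/rad

s = 0.4323, ds/dθ = -17.4316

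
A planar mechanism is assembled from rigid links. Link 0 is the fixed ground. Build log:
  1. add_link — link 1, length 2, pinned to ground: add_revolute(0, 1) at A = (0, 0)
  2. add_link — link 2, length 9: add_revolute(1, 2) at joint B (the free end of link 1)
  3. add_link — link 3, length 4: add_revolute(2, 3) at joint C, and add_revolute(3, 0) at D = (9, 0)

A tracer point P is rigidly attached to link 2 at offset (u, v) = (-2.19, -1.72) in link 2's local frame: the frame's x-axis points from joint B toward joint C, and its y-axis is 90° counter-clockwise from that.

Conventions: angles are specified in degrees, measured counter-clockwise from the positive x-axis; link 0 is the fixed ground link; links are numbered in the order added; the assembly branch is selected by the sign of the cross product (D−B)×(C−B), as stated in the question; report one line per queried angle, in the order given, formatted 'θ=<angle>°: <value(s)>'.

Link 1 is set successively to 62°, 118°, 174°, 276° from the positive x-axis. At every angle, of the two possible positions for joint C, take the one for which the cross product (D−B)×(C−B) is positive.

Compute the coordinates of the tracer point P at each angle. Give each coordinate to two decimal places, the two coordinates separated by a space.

A=(0,0), D=(9.00,0)
θ=62°: B = A + 2.00·(cos62°, sin62°) = (0.9389, 1.7659)
θ=62°: |BD| = 8.2522
θ=62°: circle(B,9.00) ∩ circle(D,4.00): a=8.0644, h=3.9956
θ=62°:   candidates: C₊=(9.6716,3.9432) cross=32.972; C₋=(7.9616,-3.8629) cross=-32.972
θ=62°:   branch + wants cross > 0 → take C=(9.6716,3.9432) (cross=32.972)
θ=62°: ex = (C−B)/|BC| = (0.9703,0.2419); ey = (-0.2419,0.9703)
θ=62°: P = B + -2.19·ex + -1.72·ey = (-0.7699,-0.4328)
θ=118°: B = A + 2.00·(cos118°, sin118°) = (-0.9389, 1.7659)
θ=118°: |BD| = 10.0946
θ=118°: circle(B,9.00) ∩ circle(D,4.00): a=8.2668, h=3.5580
θ=118°:   candidates: C₊=(7.8228,3.8229) cross=35.917; C₋=(6.5780,-3.1834) cross=-35.917
θ=118°:   branch + wants cross > 0 → take C=(7.8228,3.8229) (cross=35.917)
θ=118°: ex = (C−B)/|BC| = (0.9735,0.2286); ey = (-0.2286,0.9735)
θ=118°: P = B + -2.19·ex + -1.72·ey = (-2.6779,-0.4091)
θ=174°: B = A + 2.00·(cos174°, sin174°) = (-1.9890, 0.2091)
θ=174°: |BD| = 10.9910
θ=174°: circle(B,9.00) ∩ circle(D,4.00): a=8.4525, h=3.0912
θ=174°:   candidates: C₊=(6.5207,3.1390) cross=33.976; C₋=(6.4031,-3.0424) cross=-33.976
θ=174°:   branch + wants cross > 0 → take C=(6.5207,3.1390) (cross=33.976)
θ=174°: ex = (C−B)/|BC| = (0.9455,0.3255); ey = (-0.3255,0.9455)
θ=174°: P = B + -2.19·ex + -1.72·ey = (-3.4998,-2.1302)
θ=276°: B = A + 2.00·(cos276°, sin276°) = (0.2091, -1.9890)
θ=276°: |BD| = 9.0132
θ=276°: circle(B,9.00) ∩ circle(D,4.00): a=8.1124, h=3.8973
θ=276°:   candidates: C₊=(7.2614,3.6024) cross=35.127; C₋=(8.9815,-4.0000) cross=-35.127
θ=276°:   branch + wants cross > 0 → take C=(7.2614,3.6024) (cross=35.127)
θ=276°: ex = (C−B)/|BC| = (0.7836,0.6213); ey = (-0.6213,0.7836)
θ=276°: P = B + -2.19·ex + -1.72·ey = (-0.4384,-4.6974)

θ=62°: -0.77 -0.43
θ=118°: -2.68 -0.41
θ=174°: -3.50 -2.13
θ=276°: -0.44 -4.70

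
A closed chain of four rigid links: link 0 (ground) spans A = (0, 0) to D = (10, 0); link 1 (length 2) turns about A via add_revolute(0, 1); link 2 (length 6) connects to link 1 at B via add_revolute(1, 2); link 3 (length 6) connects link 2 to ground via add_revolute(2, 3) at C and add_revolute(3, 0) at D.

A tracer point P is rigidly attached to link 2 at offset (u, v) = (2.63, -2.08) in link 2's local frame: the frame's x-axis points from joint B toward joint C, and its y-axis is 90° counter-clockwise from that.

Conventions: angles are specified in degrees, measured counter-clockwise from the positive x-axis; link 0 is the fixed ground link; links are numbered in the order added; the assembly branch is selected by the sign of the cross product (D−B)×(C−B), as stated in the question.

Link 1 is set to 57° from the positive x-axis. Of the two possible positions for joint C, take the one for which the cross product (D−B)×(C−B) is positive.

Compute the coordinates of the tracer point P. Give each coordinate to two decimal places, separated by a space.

A=(0,0), D=(10.00,0)
B = A + 2.00·(cos57°, sin57°) = (1.0893, 1.6773)
|BD| = 9.0672
circle(B,6.00) ∩ circle(D,6.00): a=4.5336, h=3.9302
  candidates: C₊=(6.2717,4.7010) cross=35.636; C₋=(4.8176,-3.0237) cross=-35.636
  branch + wants cross > 0 → take C=(6.2717,4.7010) (cross=35.636)
ex = (C−B)/|BC| = (0.8637,0.5039); ey = (-0.5039,0.8637)
P = B + 2.63·ex + -2.08·ey = (4.4091,1.2062)

4.41 1.21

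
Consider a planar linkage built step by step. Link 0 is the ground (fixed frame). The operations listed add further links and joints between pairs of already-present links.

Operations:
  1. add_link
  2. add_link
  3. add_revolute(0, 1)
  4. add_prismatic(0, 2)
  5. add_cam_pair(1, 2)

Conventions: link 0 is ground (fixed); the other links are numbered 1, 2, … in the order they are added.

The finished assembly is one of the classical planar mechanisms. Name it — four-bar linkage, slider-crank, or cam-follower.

links: 3 (incl. ground); joints: 1 revolute, 1 prismatic, 1 higher (cam) pair, forming one closed loop
3 links, revolute + prismatic + higher pair in one loop → cam-follower

cam-follower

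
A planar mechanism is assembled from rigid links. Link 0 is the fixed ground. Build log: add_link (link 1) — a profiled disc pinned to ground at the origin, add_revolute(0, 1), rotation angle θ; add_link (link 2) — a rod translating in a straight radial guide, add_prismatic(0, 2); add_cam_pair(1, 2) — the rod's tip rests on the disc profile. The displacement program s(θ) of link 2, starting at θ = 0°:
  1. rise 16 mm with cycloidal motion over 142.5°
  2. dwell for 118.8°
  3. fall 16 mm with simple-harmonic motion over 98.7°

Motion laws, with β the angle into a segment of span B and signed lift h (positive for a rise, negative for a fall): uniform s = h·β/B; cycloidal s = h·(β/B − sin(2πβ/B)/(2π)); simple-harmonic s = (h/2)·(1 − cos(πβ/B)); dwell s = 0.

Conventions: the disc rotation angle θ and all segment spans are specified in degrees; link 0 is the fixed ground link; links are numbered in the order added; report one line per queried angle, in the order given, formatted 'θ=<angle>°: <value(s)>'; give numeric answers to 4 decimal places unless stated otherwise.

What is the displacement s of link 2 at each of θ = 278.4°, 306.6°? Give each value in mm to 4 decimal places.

seg 1 [0°–142.5°] cycloidal, h=16: full span → s += 16 → s = 16.0000
seg 2 [142.5°–261.3°] dwell: s stays 16.0000
seg 3 [261.3°–360°] simple-harmonic, h=-16: θ=278.4° here. β=17.1, B=98.7. -16/2·(1 − cos(π·0.1733)) = -1.1560 → s = 14.8440
seg 3 [261.3°–360°] simple-harmonic, h=-16: θ=306.6° here. β=45.3, B=98.7. -16/2·(1 − cos(π·0.4590)) = -6.9716 → s = 9.0284

θ=278.4°: 14.8440
θ=306.6°: 9.0284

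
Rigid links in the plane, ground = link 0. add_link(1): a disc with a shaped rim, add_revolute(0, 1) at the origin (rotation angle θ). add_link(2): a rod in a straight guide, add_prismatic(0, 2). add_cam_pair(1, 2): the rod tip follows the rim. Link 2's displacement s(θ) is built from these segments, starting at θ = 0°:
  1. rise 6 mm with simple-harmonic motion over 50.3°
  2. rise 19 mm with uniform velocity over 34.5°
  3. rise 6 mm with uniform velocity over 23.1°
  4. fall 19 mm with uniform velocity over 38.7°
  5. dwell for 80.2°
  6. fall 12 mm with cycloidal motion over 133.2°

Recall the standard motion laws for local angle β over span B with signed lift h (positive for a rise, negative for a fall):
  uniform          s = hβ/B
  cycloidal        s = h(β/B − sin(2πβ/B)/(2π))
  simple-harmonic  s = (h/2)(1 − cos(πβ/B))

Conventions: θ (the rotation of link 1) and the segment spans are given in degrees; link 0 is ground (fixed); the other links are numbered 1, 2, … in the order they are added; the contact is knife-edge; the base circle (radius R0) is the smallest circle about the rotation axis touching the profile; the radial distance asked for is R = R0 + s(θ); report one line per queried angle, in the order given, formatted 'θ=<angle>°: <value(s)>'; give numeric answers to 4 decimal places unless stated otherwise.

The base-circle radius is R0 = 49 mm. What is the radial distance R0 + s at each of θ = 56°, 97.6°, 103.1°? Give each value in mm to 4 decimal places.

segment 1 (0° to 50.3°, simple-harmonic, h = 6) is passed completely: s = 0.0000 + (6) = 6.0000
θ = 56° falls in segment 2 (50.3° to 84.8°, uniform, h = 19): β = 56 − 50.3 = 5.7°, B = 34.5°; Δs = 19·5.7/34.5 = 3.1391; s = 6.0000 + 3.1391 = 9.1391
segment 2 (50.3° to 84.8°, uniform, h = 19) is passed completely: s = 6.0000 + (19) = 25.0000
θ = 97.6° falls in segment 3 (84.8° to 107.9°, uniform, h = 6): β = 97.6 − 84.8 = 12.8°, B = 23.1°; Δs = 6·12.8/23.1 = 3.3247; s = 25.0000 + 3.3247 = 28.3247
θ = 103.1° falls in segment 3 (84.8° to 107.9°, uniform, h = 6): β = 103.1 − 84.8 = 18.3°, B = 23.1°; Δs = 6·18.3/23.1 = 4.7532; s = 25.0000 + 4.7532 = 29.7532
θ=56°: R = R0 + s = 49 + 9.1391 = 58.1391
θ=97.6°: R = R0 + s = 49 + 28.3247 = 77.3247
θ=103.1°: R = R0 + s = 49 + 29.7532 = 78.7532

θ=56°: 58.1391
θ=97.6°: 77.3247
θ=103.1°: 78.7532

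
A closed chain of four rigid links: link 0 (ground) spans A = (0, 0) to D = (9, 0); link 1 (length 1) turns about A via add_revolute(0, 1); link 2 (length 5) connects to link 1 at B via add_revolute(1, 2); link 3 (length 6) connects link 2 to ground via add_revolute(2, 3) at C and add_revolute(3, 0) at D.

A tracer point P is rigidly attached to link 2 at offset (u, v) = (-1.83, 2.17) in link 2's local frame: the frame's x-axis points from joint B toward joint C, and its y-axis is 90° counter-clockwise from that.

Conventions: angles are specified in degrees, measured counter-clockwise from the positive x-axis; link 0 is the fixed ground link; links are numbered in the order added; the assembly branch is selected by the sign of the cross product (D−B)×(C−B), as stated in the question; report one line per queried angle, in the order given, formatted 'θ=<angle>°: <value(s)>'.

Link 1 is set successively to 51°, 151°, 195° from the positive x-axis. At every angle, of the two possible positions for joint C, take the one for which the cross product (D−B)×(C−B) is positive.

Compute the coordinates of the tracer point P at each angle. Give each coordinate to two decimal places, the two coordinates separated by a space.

A=(0,0), D=(9.00,0)
θ=51°: B = A + 1.00·(cos51°, sin51°) = (0.6293, 0.7771)
θ=51°: |BD| = 8.4067
θ=51°: circle(B,5.00) ∩ circle(D,6.00): a=3.5491, h=3.5219
θ=51°:   candidates: C₊=(4.4888,3.9559) cross=29.608; C₋=(3.8376,-3.0578) cross=-29.608
θ=51°:   branch + wants cross > 0 → take C=(4.4888,3.9559) (cross=29.608)
θ=51°: ex = (C−B)/|BC| = (0.7719,0.6357); ey = (-0.6357,0.7719)
θ=51°: P = B + -1.83·ex + 2.17·ey = (-2.1628,1.2887)
θ=151°: B = A + 1.00·(cos151°, sin151°) = (-0.8746, 0.4848)
θ=151°: |BD| = 9.8865
θ=151°: circle(B,5.00) ∩ circle(D,6.00): a=4.3869, h=2.3989
θ=151°:   candidates: C₊=(3.6247,2.6657) cross=23.717; C₋=(3.3894,-2.1263) cross=-23.717
θ=151°:   branch + wants cross > 0 → take C=(3.6247,2.6657) (cross=23.717)
θ=151°: ex = (C−B)/|BC| = (0.8999,0.4362); ey = (-0.4362,0.8999)
θ=151°: P = B + -1.83·ex + 2.17·ey = (-3.4679,1.6393)
θ=195°: B = A + 1.00·(cos195°, sin195°) = (-0.9659, -0.2588)
θ=195°: |BD| = 9.9693
θ=195°: circle(B,5.00) ∩ circle(D,6.00): a=4.4329, h=2.3128
θ=195°:   candidates: C₊=(3.4055,2.1683) cross=23.057; C₋=(3.5256,-2.4557) cross=-23.057
θ=195°:   branch + wants cross > 0 → take C=(3.4055,2.1683) (cross=23.057)
θ=195°: ex = (C−B)/|BC| = (0.8743,0.4854); ey = (-0.4854,0.8743)
θ=195°: P = B + -1.83·ex + 2.17·ey = (-3.6192,0.7501)

θ=51°: -2.16 1.29
θ=151°: -3.47 1.64
θ=195°: -3.62 0.75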